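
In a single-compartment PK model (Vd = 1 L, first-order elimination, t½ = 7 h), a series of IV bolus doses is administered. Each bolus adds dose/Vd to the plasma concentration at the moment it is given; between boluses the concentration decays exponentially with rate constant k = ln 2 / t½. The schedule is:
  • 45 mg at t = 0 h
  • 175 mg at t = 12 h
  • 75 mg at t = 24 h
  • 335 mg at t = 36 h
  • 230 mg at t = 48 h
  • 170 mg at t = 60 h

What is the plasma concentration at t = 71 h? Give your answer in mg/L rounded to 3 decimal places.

k = ln 2 / 7 = 0.09902 per h
Dose 1 (45 mg at t=0 h): 45·exp(−0.09902·71) = 0.040 mg/L
Dose 2 (175 mg at t=12 h): 175·exp(−0.09902·59) = 0.508 mg/L
Dose 3 (75 mg at t=24 h): 75·exp(−0.09902·47) = 0.714 mg/L
Dose 4 (335 mg at t=36 h): 335·exp(−0.09902·35) = 10.469 mg/L
Dose 5 (230 mg at t=48 h): 230·exp(−0.09902·23) = 23.585 mg/L
Dose 6 (170 mg at t=60 h): 170·exp(−0.09902·11) = 57.201 mg/L
C(71) = 0.040 + 0.508 + 0.714 + 10.469 + 23.585 + 57.201 = 92.516 mg/L

92.516 mg/L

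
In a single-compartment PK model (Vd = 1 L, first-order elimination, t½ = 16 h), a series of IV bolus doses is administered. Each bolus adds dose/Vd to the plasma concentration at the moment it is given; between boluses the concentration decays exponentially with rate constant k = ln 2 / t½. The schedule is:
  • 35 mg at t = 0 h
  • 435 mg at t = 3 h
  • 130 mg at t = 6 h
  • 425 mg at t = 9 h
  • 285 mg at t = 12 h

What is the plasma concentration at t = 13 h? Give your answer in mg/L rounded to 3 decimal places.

k = ln 2 / 16 = 0.04332 per h
Dose 1 (35 mg at t=0 h): 35·exp(−0.04332·13) = 19.929 mg/L
Dose 2 (435 mg at t=3 h): 435·exp(−0.04332·10) = 282.063 mg/L
Dose 3 (130 mg at t=6 h): 130·exp(−0.04332·7) = 95.994 mg/L
Dose 4 (425 mg at t=9 h): 425·exp(−0.04332·4) = 357.381 mg/L
Dose 5 (285 mg at t=12 h): 285·exp(−0.04332·1) = 272.917 mg/L
C(13) = 19.929 + 282.063 + 95.994 + 357.381 + 272.917 = 1028.283 mg/L

1028.283 mg/L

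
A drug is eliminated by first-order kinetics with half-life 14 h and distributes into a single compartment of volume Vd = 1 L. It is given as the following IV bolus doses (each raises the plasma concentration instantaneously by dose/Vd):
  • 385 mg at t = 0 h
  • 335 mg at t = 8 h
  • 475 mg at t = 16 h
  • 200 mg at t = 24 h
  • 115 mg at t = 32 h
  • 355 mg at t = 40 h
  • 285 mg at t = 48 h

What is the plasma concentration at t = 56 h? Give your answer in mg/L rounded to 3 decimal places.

k = ln 2 / 14 = 0.04951 per h
Dose 1 (385 mg at t=0 h): 385·exp(−0.04951·56) = 24.062 mg/L
Dose 2 (335 mg at t=8 h): 335·exp(−0.04951·48) = 31.113 mg/L
Dose 3 (475 mg at t=16 h): 475·exp(−0.04951·40) = 65.555 mg/L
Dose 4 (200 mg at t=24 h): 200·exp(−0.04951·32) = 41.017 mg/L
Dose 5 (115 mg at t=32 h): 115·exp(−0.04951·24) = 35.047 mg/L
Dose 6 (355 mg at t=40 h): 355·exp(−0.04951·16) = 160.766 mg/L
Dose 7 (285 mg at t=48 h): 285·exp(−0.04951·8) = 191.791 mg/L
C(56) = 24.062 + 31.113 + 65.555 + 41.017 + 35.047 + 160.766 + 191.791 = 549.351 mg/L

549.351 mg/L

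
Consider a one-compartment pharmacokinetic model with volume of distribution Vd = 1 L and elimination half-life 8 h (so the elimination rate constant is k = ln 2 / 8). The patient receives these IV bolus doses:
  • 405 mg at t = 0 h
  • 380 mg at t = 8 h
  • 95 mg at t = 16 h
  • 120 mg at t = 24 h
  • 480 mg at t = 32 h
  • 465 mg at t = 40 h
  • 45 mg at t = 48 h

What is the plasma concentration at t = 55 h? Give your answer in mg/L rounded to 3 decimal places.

k = ln 2 / 8 = 0.08664 per h
Dose 1 (405 mg at t=0 h): 405·exp(−0.08664·55) = 3.450 mg/L
Dose 2 (380 mg at t=8 h): 380·exp(−0.08664·47) = 6.475 mg/L
Dose 3 (95 mg at t=16 h): 95·exp(−0.08664·39) = 3.237 mg/L
Dose 4 (120 mg at t=24 h): 120·exp(−0.08664·31) = 8.179 mg/L
Dose 5 (480 mg at t=32 h): 480·exp(−0.08664·23) = 65.430 mg/L
Dose 6 (465 mg at t=40 h): 465·exp(−0.08664·15) = 126.772 mg/L
Dose 7 (45 mg at t=48 h): 45·exp(−0.08664·7) = 24.536 mg/L
C(55) = 3.450 + 6.475 + 3.237 + 8.179 + 65.430 + 126.772 + 24.536 = 238.080 mg/L

238.080 mg/L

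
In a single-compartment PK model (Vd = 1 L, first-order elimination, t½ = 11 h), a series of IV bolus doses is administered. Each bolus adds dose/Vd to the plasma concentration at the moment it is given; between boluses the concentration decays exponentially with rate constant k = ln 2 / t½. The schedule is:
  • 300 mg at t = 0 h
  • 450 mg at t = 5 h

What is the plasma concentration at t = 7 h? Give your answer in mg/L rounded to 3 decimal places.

k = ln 2 / 11 = 0.06301 per h
Dose 1 (300 mg at t=0 h): 300·exp(−0.06301·7) = 193.000 mg/L
Dose 2 (450 mg at t=5 h): 450·exp(−0.06301·2) = 396.716 mg/L
C(7) = 193.000 + 396.716 = 589.716 mg/L

589.716 mg/L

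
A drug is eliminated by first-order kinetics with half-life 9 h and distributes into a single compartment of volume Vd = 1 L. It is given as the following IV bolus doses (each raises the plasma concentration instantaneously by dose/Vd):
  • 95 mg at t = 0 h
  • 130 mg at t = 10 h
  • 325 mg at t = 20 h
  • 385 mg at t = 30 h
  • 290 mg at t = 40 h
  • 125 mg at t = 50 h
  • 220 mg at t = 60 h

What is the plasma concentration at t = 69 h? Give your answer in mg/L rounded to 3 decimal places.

198.420 mg/L

k = ln 2 / 9 = 0.07702 per h
Dose 1 (95 mg at t=0 h): 95·exp(−0.07702·69) = 0.468 mg/L
Dose 2 (130 mg at t=10 h): 130·exp(−0.07702·59) = 1.382 mg/L
Dose 3 (325 mg at t=20 h): 325·exp(−0.07702·49) = 7.463 mg/L
Dose 4 (385 mg at t=30 h): 385·exp(−0.07702·39) = 19.098 mg/L
Dose 5 (290 mg at t=40 h): 290·exp(−0.07702·29) = 31.075 mg/L
Dose 6 (125 mg at t=50 h): 125·exp(−0.07702·19) = 28.934 mg/L
Dose 7 (220 mg at t=60 h): 220·exp(−0.07702·9) = 110.000 mg/L
C(69) = 0.468 + 1.382 + 7.463 + 19.098 + 31.075 + 28.934 + 110.000 = 198.420 mg/L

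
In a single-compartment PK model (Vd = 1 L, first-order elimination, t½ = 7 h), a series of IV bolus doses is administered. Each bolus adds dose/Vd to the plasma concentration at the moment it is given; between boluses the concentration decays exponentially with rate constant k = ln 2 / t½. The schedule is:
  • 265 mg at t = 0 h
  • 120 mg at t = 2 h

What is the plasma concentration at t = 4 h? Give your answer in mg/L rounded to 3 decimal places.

k = ln 2 / 7 = 0.09902 per h
Dose 1 (265 mg at t=0 h): 265·exp(−0.09902·4) = 178.332 mg/L
Dose 2 (120 mg at t=2 h): 120·exp(−0.09902·2) = 98.440 mg/L
C(4) = 178.332 + 98.440 = 276.772 mg/L

276.772 mg/L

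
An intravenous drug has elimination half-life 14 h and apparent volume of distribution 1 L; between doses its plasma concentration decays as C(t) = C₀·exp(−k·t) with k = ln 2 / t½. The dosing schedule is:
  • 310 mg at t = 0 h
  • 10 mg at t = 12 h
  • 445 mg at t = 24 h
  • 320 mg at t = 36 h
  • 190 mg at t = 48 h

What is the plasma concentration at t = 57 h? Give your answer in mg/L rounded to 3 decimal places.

341.192 mg/L

k = ln 2 / 14 = 0.04951 per h
Dose 1 (310 mg at t=0 h): 310·exp(−0.04951·57) = 18.439 mg/L
Dose 2 (10 mg at t=12 h): 10·exp(−0.04951·45) = 1.077 mg/L
Dose 3 (445 mg at t=24 h): 445·exp(−0.04951·33) = 86.854 mg/L
Dose 4 (320 mg at t=36 h): 320·exp(−0.04951·21) = 113.137 mg/L
Dose 5 (190 mg at t=48 h): 190·exp(−0.04951·9) = 121.684 mg/L
C(57) = 18.439 + 1.077 + 86.854 + 113.137 + 121.684 = 341.192 mg/L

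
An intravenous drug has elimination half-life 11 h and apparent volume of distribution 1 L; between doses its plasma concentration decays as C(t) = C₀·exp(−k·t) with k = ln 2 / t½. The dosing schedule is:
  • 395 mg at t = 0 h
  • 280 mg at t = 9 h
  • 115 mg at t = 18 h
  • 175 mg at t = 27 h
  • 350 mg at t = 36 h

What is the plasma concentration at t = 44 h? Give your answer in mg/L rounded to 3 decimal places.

k = ln 2 / 11 = 0.06301 per h
Dose 1 (395 mg at t=0 h): 395·exp(−0.06301·44) = 24.687 mg/L
Dose 2 (280 mg at t=9 h): 280·exp(−0.06301·35) = 30.856 mg/L
Dose 3 (115 mg at t=18 h): 115·exp(−0.06301·26) = 22.345 mg/L
Dose 4 (175 mg at t=27 h): 175·exp(−0.06301·17) = 59.953 mg/L
Dose 5 (350 mg at t=36 h): 350·exp(−0.06301·8) = 211.416 mg/L
C(44) = 24.687 + 30.856 + 22.345 + 59.953 + 211.416 = 349.256 mg/L

349.256 mg/L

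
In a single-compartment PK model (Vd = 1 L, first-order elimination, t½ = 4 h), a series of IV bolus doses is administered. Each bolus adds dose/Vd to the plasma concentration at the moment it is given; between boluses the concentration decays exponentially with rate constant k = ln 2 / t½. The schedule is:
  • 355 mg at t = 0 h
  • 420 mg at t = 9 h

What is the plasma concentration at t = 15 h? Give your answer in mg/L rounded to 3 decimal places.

k = ln 2 / 4 = 0.17329 per h
Dose 1 (355 mg at t=0 h): 355·exp(−0.17329·15) = 26.386 mg/L
Dose 2 (420 mg at t=9 h): 420·exp(−0.17329·6) = 148.492 mg/L
C(15) = 26.386 + 148.492 = 174.878 mg/L

174.878 mg/L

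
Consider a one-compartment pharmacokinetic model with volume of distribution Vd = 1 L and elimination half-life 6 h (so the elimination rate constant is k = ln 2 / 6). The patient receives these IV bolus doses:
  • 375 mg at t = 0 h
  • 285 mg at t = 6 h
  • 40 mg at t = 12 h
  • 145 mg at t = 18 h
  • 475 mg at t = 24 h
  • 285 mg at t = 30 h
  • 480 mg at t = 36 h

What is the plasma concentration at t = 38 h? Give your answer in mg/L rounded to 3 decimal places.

k = ln 2 / 6 = 0.11552 per h
Dose 1 (375 mg at t=0 h): 375·exp(−0.11552·38) = 4.651 mg/L
Dose 2 (285 mg at t=6 h): 285·exp(−0.11552·32) = 7.069 mg/L
Dose 3 (40 mg at t=12 h): 40·exp(−0.11552·26) = 1.984 mg/L
Dose 4 (145 mg at t=18 h): 145·exp(−0.11552·20) = 14.386 mg/L
Dose 5 (475 mg at t=24 h): 475·exp(−0.11552·14) = 94.252 mg/L
Dose 6 (285 mg at t=30 h): 285·exp(−0.11552·8) = 113.102 mg/L
Dose 7 (480 mg at t=36 h): 480·exp(−0.11552·2) = 380.976 mg/L
C(38) = 4.651 + 7.069 + 1.984 + 14.386 + 94.252 + 113.102 + 380.976 = 616.420 mg/L

616.420 mg/L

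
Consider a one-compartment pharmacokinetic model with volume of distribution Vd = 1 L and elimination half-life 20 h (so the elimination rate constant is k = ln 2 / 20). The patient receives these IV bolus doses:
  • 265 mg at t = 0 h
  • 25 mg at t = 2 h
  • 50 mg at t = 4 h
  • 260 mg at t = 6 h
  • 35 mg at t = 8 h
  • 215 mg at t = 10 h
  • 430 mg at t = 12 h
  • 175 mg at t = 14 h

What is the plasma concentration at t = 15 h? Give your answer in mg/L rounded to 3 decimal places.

k = ln 2 / 20 = 0.03466 per h
Dose 1 (265 mg at t=0 h): 265·exp(−0.03466·15) = 157.570 mg/L
Dose 2 (25 mg at t=2 h): 25·exp(−0.03466·13) = 15.932 mg/L
Dose 3 (50 mg at t=4 h): 50·exp(−0.03466·11) = 34.151 mg/L
Dose 4 (260 mg at t=6 h): 260·exp(−0.03466·9) = 190.331 mg/L
Dose 5 (35 mg at t=8 h): 35·exp(−0.03466·7) = 27.460 mg/L
Dose 6 (215 mg at t=10 h): 215·exp(−0.03466·5) = 180.793 mg/L
Dose 7 (430 mg at t=12 h): 430·exp(−0.03466·3) = 387.538 mg/L
Dose 8 (175 mg at t=14 h): 175·exp(−0.03466·1) = 169.039 mg/L
C(15) = 157.570 + 15.932 + 34.151 + 190.331 + 27.460 + 180.793 + 387.538 + 169.039 = 1162.814 mg/L

1162.814 mg/L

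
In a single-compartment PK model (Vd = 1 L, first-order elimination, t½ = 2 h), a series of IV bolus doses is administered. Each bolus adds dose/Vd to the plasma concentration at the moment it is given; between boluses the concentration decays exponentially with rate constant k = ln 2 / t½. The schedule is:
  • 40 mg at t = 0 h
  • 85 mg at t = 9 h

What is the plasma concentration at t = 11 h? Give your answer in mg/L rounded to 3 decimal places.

k = ln 2 / 2 = 0.34657 per h
Dose 1 (40 mg at t=0 h): 40·exp(−0.34657·11) = 0.884 mg/L
Dose 2 (85 mg at t=9 h): 85·exp(−0.34657·2) = 42.500 mg/L
C(11) = 0.884 + 42.500 = 43.384 mg/L

43.384 mg/L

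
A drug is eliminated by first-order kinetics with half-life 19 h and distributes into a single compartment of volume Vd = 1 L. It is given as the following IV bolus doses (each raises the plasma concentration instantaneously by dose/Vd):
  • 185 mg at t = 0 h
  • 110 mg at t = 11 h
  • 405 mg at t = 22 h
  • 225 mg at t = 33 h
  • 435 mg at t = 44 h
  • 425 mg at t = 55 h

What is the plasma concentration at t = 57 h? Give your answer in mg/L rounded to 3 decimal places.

916.182 mg/L

k = ln 2 / 19 = 0.03648 per h
Dose 1 (185 mg at t=0 h): 185·exp(−0.03648·57) = 23.125 mg/L
Dose 2 (110 mg at t=11 h): 110·exp(−0.03648·46) = 20.539 mg/L
Dose 3 (405 mg at t=22 h): 405·exp(−0.03648·35) = 112.960 mg/L
Dose 4 (225 mg at t=33 h): 225·exp(−0.03648·24) = 93.742 mg/L
Dose 5 (435 mg at t=44 h): 435·exp(−0.03648·13) = 270.721 mg/L
Dose 6 (425 mg at t=55 h): 425·exp(−0.03648·2) = 395.095 mg/L
C(57) = 23.125 + 20.539 + 112.960 + 93.742 + 270.721 + 395.095 = 916.182 mg/L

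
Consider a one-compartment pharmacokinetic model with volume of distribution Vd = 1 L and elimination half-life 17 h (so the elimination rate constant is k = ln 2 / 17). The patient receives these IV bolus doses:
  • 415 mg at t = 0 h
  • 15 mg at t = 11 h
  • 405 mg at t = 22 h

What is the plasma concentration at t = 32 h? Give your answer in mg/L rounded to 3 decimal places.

388.325 mg/L

k = ln 2 / 17 = 0.04077 per h
Dose 1 (415 mg at t=0 h): 415·exp(−0.04077·32) = 112.565 mg/L
Dose 2 (15 mg at t=11 h): 15·exp(−0.04077·21) = 6.371 mg/L
Dose 3 (405 mg at t=22 h): 405·exp(−0.04077·10) = 269.388 mg/L
C(32) = 112.565 + 6.371 + 269.388 = 388.325 mg/L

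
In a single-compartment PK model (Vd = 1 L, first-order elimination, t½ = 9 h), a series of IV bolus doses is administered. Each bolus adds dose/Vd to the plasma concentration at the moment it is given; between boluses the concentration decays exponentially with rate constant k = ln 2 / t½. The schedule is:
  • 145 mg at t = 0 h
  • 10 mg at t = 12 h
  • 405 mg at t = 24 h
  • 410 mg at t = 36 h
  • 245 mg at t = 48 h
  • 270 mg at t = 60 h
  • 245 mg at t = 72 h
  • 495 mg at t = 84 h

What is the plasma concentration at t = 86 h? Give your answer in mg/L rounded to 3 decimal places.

569.624 mg/L

k = ln 2 / 9 = 0.07702 per h
Dose 1 (145 mg at t=0 h): 145·exp(−0.07702·86) = 0.193 mg/L
Dose 2 (10 mg at t=12 h): 10·exp(−0.07702·74) = 0.033 mg/L
Dose 3 (405 mg at t=24 h): 405·exp(−0.07702·62) = 3.417 mg/L
Dose 4 (410 mg at t=36 h): 410·exp(−0.07702·50) = 8.718 mg/L
Dose 5 (245 mg at t=48 h): 245·exp(−0.07702·38) = 13.127 mg/L
Dose 6 (270 mg at t=60 h): 270·exp(−0.07702·26) = 36.452 mg/L
Dose 7 (245 mg at t=72 h): 245·exp(−0.07702·14) = 83.348 mg/L
Dose 8 (495 mg at t=84 h): 495·exp(−0.07702·2) = 424.336 mg/L
C(86) = 0.193 + 0.033 + 3.417 + 8.718 + 13.127 + 36.452 + 83.348 + 424.336 = 569.624 mg/L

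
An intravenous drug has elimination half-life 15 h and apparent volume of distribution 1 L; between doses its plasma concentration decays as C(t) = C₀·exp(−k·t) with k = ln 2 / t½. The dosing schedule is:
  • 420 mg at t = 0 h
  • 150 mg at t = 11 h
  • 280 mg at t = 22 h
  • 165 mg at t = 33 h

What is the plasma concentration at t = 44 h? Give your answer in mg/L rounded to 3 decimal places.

288.187 mg/L

k = ln 2 / 15 = 0.04621 per h
Dose 1 (420 mg at t=0 h): 420·exp(−0.04621·44) = 54.983 mg/L
Dose 2 (150 mg at t=11 h): 150·exp(−0.04621·33) = 32.646 mg/L
Dose 3 (280 mg at t=22 h): 280·exp(−0.04621·22) = 101.309 mg/L
Dose 4 (165 mg at t=33 h): 165·exp(−0.04621·11) = 99.250 mg/L
C(44) = 54.983 + 32.646 + 101.309 + 99.250 = 288.187 mg/L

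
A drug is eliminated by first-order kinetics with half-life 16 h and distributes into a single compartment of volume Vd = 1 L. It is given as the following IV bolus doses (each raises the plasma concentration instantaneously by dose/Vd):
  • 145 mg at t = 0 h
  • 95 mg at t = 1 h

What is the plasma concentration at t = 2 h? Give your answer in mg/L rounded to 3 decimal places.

k = ln 2 / 16 = 0.04332 per h
Dose 1 (145 mg at t=0 h): 145·exp(−0.04332·2) = 132.966 mg/L
Dose 2 (95 mg at t=1 h): 95·exp(−0.04332·1) = 90.972 mg/L
C(2) = 132.966 + 90.972 = 223.938 mg/L

223.938 mg/L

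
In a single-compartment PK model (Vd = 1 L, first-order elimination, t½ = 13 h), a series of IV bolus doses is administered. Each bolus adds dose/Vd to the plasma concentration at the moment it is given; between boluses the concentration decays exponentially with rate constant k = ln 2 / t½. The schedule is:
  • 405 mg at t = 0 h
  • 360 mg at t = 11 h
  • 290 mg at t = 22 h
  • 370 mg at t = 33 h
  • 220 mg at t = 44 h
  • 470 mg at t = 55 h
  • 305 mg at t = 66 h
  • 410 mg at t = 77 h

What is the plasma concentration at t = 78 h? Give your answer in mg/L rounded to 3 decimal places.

788.018 mg/L

k = ln 2 / 13 = 0.05332 per h
Dose 1 (405 mg at t=0 h): 405·exp(−0.05332·78) = 6.328 mg/L
Dose 2 (360 mg at t=11 h): 360·exp(−0.05332·67) = 10.112 mg/L
Dose 3 (290 mg at t=22 h): 290·exp(−0.05332·56) = 14.644 mg/L
Dose 4 (370 mg at t=33 h): 370·exp(−0.05332·45) = 33.587 mg/L
Dose 5 (220 mg at t=44 h): 220·exp(−0.05332·34) = 35.902 mg/L
Dose 6 (470 mg at t=55 h): 470·exp(−0.05332·23) = 137.882 mg/L
Dose 7 (305 mg at t=66 h): 305·exp(−0.05332·12) = 160.852 mg/L
Dose 8 (410 mg at t=77 h): 410·exp(−0.05332·1) = 388.712 mg/L
C(78) = 6.328 + 10.112 + 14.644 + 33.587 + 35.902 + 137.882 + 160.852 + 388.712 = 788.018 mg/L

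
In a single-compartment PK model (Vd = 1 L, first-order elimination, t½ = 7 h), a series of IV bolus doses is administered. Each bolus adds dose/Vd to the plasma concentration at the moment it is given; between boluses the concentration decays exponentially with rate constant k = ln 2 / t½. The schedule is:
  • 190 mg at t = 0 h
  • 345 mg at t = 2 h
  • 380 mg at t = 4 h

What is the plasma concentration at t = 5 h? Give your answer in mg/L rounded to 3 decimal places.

716.315 mg/L

k = ln 2 / 7 = 0.09902 per h
Dose 1 (190 mg at t=0 h): 190·exp(−0.09902·5) = 115.806 mg/L
Dose 2 (345 mg at t=2 h): 345·exp(−0.09902·3) = 256.334 mg/L
Dose 3 (380 mg at t=4 h): 380·exp(−0.09902·1) = 344.175 mg/L
C(5) = 115.806 + 256.334 + 344.175 = 716.315 mg/L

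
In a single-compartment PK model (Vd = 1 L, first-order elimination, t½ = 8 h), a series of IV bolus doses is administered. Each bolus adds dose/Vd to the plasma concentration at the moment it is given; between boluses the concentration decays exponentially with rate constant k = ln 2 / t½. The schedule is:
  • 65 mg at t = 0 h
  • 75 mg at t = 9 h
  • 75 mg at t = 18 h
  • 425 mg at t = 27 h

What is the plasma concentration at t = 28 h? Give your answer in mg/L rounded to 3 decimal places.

441.464 mg/L

k = ln 2 / 8 = 0.08664 per h
Dose 1 (65 mg at t=0 h): 65·exp(−0.08664·28) = 5.745 mg/L
Dose 2 (75 mg at t=9 h): 75·exp(−0.08664·19) = 14.458 mg/L
Dose 3 (75 mg at t=18 h): 75·exp(−0.08664·10) = 31.534 mg/L
Dose 4 (425 mg at t=27 h): 425·exp(−0.08664·1) = 389.727 mg/L
C(28) = 5.745 + 14.458 + 31.534 + 389.727 = 441.464 mg/L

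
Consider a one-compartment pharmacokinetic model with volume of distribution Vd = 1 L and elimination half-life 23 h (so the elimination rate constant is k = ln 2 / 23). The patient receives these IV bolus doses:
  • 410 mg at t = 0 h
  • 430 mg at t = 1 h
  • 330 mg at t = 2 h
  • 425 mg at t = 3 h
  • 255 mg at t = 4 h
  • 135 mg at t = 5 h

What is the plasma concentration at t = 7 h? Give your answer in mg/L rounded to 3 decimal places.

1711.527 mg/L

k = ln 2 / 23 = 0.03014 per h
Dose 1 (410 mg at t=0 h): 410·exp(−0.03014·7) = 332.021 mg/L
Dose 2 (430 mg at t=1 h): 430·exp(−0.03014·6) = 358.871 mg/L
Dose 3 (330 mg at t=2 h): 330·exp(−0.03014·5) = 283.839 mg/L
Dose 4 (425 mg at t=3 h): 425·exp(−0.03014·4) = 376.735 mg/L
Dose 5 (255 mg at t=4 h): 255·exp(−0.03014·3) = 232.957 mg/L
Dose 6 (135 mg at t=5 h): 135·exp(−0.03014·2) = 127.103 mg/L
C(7) = 332.021 + 358.871 + 283.839 + 376.735 + 232.957 + 127.103 = 1711.527 mg/L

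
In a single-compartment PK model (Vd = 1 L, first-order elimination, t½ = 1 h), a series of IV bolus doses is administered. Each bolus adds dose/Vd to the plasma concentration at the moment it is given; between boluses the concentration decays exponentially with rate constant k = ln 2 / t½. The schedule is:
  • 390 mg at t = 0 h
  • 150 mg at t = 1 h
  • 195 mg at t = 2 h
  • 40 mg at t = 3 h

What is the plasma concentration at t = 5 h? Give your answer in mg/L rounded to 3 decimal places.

55.938 mg/L

k = ln 2 / 1 = 0.69315 per h
Dose 1 (390 mg at t=0 h): 390·exp(−0.69315·5) = 12.188 mg/L
Dose 2 (150 mg at t=1 h): 150·exp(−0.69315·4) = 9.375 mg/L
Dose 3 (195 mg at t=2 h): 195·exp(−0.69315·3) = 24.375 mg/L
Dose 4 (40 mg at t=3 h): 40·exp(−0.69315·2) = 10.000 mg/L
C(5) = 12.188 + 9.375 + 24.375 + 10.000 = 55.938 mg/L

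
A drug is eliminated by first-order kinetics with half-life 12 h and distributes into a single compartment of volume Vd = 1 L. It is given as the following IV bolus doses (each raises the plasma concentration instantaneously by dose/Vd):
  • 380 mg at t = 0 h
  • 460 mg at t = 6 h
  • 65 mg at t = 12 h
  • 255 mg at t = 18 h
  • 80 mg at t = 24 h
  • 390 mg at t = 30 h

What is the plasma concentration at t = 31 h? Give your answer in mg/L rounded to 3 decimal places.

735.490 mg/L

k = ln 2 / 12 = 0.05776 per h
Dose 1 (380 mg at t=0 h): 380·exp(−0.05776·31) = 63.405 mg/L
Dose 2 (460 mg at t=6 h): 460·exp(−0.05776·25) = 108.546 mg/L
Dose 3 (65 mg at t=12 h): 65·exp(−0.05776·19) = 21.691 mg/L
Dose 4 (255 mg at t=18 h): 255·exp(−0.05776·13) = 120.344 mg/L
Dose 5 (80 mg at t=24 h): 80·exp(−0.05776·7) = 53.394 mg/L
Dose 6 (390 mg at t=30 h): 390·exp(−0.05776·1) = 368.111 mg/L
C(31) = 63.405 + 108.546 + 21.691 + 120.344 + 53.394 + 368.111 = 735.490 mg/L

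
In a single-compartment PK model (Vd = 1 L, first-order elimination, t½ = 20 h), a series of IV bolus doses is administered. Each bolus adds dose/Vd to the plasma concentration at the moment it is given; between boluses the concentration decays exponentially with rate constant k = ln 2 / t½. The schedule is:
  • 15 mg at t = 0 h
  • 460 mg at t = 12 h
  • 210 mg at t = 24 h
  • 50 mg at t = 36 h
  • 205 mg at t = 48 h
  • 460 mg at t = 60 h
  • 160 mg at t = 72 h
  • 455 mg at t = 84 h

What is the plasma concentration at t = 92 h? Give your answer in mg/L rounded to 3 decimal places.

k = ln 2 / 20 = 0.03466 per h
Dose 1 (15 mg at t=0 h): 15·exp(−0.03466·92) = 0.619 mg/L
Dose 2 (460 mg at t=12 h): 460·exp(−0.03466·80) = 28.750 mg/L
Dose 3 (210 mg at t=24 h): 210·exp(−0.03466·68) = 19.894 mg/L
Dose 4 (50 mg at t=36 h): 50·exp(−0.03466·56) = 7.179 mg/L
Dose 5 (205 mg at t=48 h): 205·exp(−0.03466·44) = 44.616 mg/L
Dose 6 (460 mg at t=60 h): 460·exp(−0.03466·32) = 151.743 mg/L
Dose 7 (160 mg at t=72 h): 160·exp(−0.03466·20) = 80.000 mg/L
Dose 8 (455 mg at t=84 h): 455·exp(−0.03466·8) = 344.826 mg/L
C(92) = 0.619 + 28.750 + 19.894 + 7.179 + 44.616 + 151.743 + 80.000 + 344.826 = 677.626 mg/L

677.626 mg/L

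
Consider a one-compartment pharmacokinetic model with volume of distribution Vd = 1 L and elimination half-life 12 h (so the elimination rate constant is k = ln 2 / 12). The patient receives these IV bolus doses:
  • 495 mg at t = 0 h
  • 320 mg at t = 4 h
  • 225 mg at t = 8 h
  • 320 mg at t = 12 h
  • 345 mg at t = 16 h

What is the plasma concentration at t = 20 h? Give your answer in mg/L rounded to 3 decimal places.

870.821 mg/L

k = ln 2 / 12 = 0.05776 per h
Dose 1 (495 mg at t=0 h): 495·exp(−0.05776·20) = 155.915 mg/L
Dose 2 (320 mg at t=4 h): 320·exp(−0.05776·16) = 126.992 mg/L
Dose 3 (225 mg at t=8 h): 225·exp(−0.05776·12) = 112.500 mg/L
Dose 4 (320 mg at t=12 h): 320·exp(−0.05776·8) = 201.587 mg/L
Dose 5 (345 mg at t=16 h): 345·exp(−0.05776·4) = 273.827 mg/L
C(20) = 155.915 + 126.992 + 112.500 + 201.587 + 273.827 = 870.821 mg/L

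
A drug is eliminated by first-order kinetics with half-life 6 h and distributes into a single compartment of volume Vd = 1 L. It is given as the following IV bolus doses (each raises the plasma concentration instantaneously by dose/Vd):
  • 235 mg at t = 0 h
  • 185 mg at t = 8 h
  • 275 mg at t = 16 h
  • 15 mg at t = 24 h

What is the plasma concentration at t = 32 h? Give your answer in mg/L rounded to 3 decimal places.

66.654 mg/L

k = ln 2 / 6 = 0.11552 per h
Dose 1 (235 mg at t=0 h): 235·exp(−0.11552·32) = 5.829 mg/L
Dose 2 (185 mg at t=8 h): 185·exp(−0.11552·24) = 11.562 mg/L
Dose 3 (275 mg at t=16 h): 275·exp(−0.11552·16) = 43.310 mg/L
Dose 4 (15 mg at t=24 h): 15·exp(−0.11552·8) = 5.953 mg/L
C(32) = 5.829 + 11.562 + 43.310 + 5.953 = 66.654 mg/L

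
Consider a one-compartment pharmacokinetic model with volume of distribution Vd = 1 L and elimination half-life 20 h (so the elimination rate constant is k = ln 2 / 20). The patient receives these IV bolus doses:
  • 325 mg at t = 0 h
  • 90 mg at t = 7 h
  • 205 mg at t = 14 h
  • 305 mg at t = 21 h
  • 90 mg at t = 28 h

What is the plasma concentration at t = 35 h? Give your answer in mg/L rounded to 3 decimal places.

488.097 mg/L

k = ln 2 / 20 = 0.03466 per h
Dose 1 (325 mg at t=0 h): 325·exp(−0.03466·35) = 96.623 mg/L
Dose 2 (90 mg at t=7 h): 90·exp(−0.03466·28) = 34.104 mg/L
Dose 3 (205 mg at t=14 h): 205·exp(−0.03466·21) = 99.008 mg/L
Dose 4 (305 mg at t=21 h): 305·exp(−0.03466·14) = 187.750 mg/L
Dose 5 (90 mg at t=28 h): 90·exp(−0.03466·7) = 70.613 mg/L
C(35) = 96.623 + 34.104 + 99.008 + 187.750 + 70.613 = 488.097 mg/L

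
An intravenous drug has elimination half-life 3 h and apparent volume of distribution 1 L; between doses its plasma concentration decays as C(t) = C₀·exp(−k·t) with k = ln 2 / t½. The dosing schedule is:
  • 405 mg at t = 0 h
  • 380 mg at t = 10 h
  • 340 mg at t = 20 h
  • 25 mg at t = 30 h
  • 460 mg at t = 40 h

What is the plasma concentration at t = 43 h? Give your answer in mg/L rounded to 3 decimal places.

k = ln 2 / 3 = 0.23105 per h
Dose 1 (405 mg at t=0 h): 405·exp(−0.23105·43) = 0.020 mg/L
Dose 2 (380 mg at t=10 h): 380·exp(−0.23105·33) = 0.186 mg/L
Dose 3 (340 mg at t=20 h): 340·exp(−0.23105·23) = 1.673 mg/L
Dose 4 (25 mg at t=30 h): 25·exp(−0.23105·13) = 1.240 mg/L
Dose 5 (460 mg at t=40 h): 460·exp(−0.23105·3) = 230.000 mg/L
C(43) = 0.020 + 0.186 + 1.673 + 1.240 + 230.000 = 233.119 mg/L

233.119 mg/L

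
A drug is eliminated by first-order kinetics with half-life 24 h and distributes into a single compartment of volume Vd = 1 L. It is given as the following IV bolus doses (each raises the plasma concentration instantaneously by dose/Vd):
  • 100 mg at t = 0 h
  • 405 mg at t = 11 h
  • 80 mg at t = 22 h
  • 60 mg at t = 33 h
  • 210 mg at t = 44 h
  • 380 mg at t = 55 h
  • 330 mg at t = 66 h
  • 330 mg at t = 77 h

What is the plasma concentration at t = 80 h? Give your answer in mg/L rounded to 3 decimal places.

k = ln 2 / 24 = 0.02888 per h
Dose 1 (100 mg at t=0 h): 100·exp(−0.02888·80) = 9.921 mg/L
Dose 2 (405 mg at t=11 h): 405·exp(−0.02888·69) = 55.207 mg/L
Dose 3 (80 mg at t=22 h): 80·exp(−0.02888·58) = 14.983 mg/L
Dose 4 (60 mg at t=33 h): 60·exp(−0.02888·47) = 15.440 mg/L
Dose 5 (210 mg at t=44 h): 210·exp(−0.02888·36) = 74.246 mg/L
Dose 6 (380 mg at t=55 h): 380·exp(−0.02888·25) = 184.591 mg/L
Dose 7 (330 mg at t=66 h): 330·exp(−0.02888·14) = 220.249 mg/L
Dose 8 (330 mg at t=77 h): 330·exp(−0.02888·3) = 302.611 mg/L
C(80) = 9.921 + 55.207 + 14.983 + 15.440 + 74.246 + 184.591 + 220.249 + 302.611 = 877.248 mg/L

877.248 mg/L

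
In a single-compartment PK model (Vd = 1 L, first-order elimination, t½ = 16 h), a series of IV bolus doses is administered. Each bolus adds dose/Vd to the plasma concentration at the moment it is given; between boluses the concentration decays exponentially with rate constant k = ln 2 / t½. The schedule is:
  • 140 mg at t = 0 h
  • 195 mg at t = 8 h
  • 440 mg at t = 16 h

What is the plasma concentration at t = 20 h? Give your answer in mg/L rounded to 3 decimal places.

544.805 mg/L

k = ln 2 / 16 = 0.04332 per h
Dose 1 (140 mg at t=0 h): 140·exp(−0.04332·20) = 58.863 mg/L
Dose 2 (195 mg at t=8 h): 195·exp(−0.04332·12) = 115.948 mg/L
Dose 3 (440 mg at t=16 h): 440·exp(−0.04332·4) = 369.994 mg/L
C(20) = 58.863 + 115.948 + 369.994 = 544.805 mg/L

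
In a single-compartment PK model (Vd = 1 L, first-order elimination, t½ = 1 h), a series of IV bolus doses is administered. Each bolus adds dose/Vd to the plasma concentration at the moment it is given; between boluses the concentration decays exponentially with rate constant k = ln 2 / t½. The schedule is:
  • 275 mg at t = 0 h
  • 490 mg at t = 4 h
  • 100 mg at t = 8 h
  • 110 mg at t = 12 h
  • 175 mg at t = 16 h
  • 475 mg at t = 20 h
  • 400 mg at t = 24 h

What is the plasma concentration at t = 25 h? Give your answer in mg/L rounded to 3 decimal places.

215.200 mg/L

k = ln 2 / 1 = 0.69315 per h
Dose 1 (275 mg at t=0 h): 275·exp(−0.69315·25) = 0.000 mg/L
Dose 2 (490 mg at t=4 h): 490·exp(−0.69315·21) = 0.000 mg/L
Dose 3 (100 mg at t=8 h): 100·exp(−0.69315·17) = 0.001 mg/L
Dose 4 (110 mg at t=12 h): 110·exp(−0.69315·13) = 0.013 mg/L
Dose 5 (175 mg at t=16 h): 175·exp(−0.69315·9) = 0.342 mg/L
Dose 6 (475 mg at t=20 h): 475·exp(−0.69315·5) = 14.844 mg/L
Dose 7 (400 mg at t=24 h): 400·exp(−0.69315·1) = 200.000 mg/L
C(25) = 0.000 + 0.000 + 0.001 + 0.013 + 0.342 + 14.844 + 200.000 = 215.200 mg/L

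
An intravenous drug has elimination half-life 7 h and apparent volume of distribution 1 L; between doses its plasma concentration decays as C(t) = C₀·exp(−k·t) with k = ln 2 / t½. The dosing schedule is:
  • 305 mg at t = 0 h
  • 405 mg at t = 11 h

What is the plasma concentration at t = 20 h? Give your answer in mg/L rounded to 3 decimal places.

k = ln 2 / 7 = 0.09902 per h
Dose 1 (305 mg at t=0 h): 305·exp(−0.09902·20) = 42.093 mg/L
Dose 2 (405 mg at t=11 h): 405·exp(−0.09902·9) = 166.118 mg/L
C(20) = 42.093 + 166.118 = 208.211 mg/L

208.211 mg/L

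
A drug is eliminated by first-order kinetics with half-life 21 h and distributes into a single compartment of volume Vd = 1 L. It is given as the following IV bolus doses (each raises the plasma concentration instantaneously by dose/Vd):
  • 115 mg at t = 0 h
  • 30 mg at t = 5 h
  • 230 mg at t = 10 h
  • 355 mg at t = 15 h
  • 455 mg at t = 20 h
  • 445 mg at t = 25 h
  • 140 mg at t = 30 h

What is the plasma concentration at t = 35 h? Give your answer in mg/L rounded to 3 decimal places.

k = ln 2 / 21 = 0.03301 per h
Dose 1 (115 mg at t=0 h): 115·exp(−0.03301·35) = 36.223 mg/L
Dose 2 (30 mg at t=5 h): 30·exp(−0.03301·30) = 11.145 mg/L
Dose 3 (230 mg at t=10 h): 230·exp(−0.03301·25) = 100.776 mg/L
Dose 4 (355 mg at t=15 h): 355·exp(−0.03301·20) = 183.457 mg/L
Dose 5 (455 mg at t=20 h): 455·exp(−0.03301·15) = 277.326 mg/L
Dose 6 (445 mg at t=25 h): 445·exp(−0.03301·10) = 319.899 mg/L
Dose 7 (140 mg at t=30 h): 140·exp(−0.03301·5) = 118.701 mg/L
C(35) = 36.223 + 11.145 + 100.776 + 183.457 + 277.326 + 319.899 + 118.701 = 1047.526 mg/L

1047.526 mg/L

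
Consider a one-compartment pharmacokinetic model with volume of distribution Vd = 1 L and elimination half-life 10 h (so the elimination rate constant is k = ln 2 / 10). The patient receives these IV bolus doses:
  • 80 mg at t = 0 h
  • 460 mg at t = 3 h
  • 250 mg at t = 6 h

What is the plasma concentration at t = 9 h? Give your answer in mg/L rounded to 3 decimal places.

549.421 mg/L

k = ln 2 / 10 = 0.06931 per h
Dose 1 (80 mg at t=0 h): 80·exp(−0.06931·9) = 42.871 mg/L
Dose 2 (460 mg at t=3 h): 460·exp(−0.06931·6) = 303.487 mg/L
Dose 3 (250 mg at t=6 h): 250·exp(−0.06931·3) = 203.063 mg/L
C(9) = 42.871 + 303.487 + 203.063 = 549.421 mg/L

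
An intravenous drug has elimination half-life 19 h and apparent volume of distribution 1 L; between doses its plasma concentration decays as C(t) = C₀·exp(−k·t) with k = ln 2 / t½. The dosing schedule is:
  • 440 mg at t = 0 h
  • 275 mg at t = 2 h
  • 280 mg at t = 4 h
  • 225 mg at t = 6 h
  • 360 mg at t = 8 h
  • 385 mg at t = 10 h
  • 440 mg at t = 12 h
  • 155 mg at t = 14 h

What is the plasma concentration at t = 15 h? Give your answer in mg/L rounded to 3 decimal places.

k = ln 2 / 19 = 0.03648 per h
Dose 1 (440 mg at t=0 h): 440·exp(−0.03648·15) = 254.564 mg/L
Dose 2 (275 mg at t=2 h): 275·exp(−0.03648·13) = 171.145 mg/L
Dose 3 (280 mg at t=4 h): 280·exp(−0.03648·11) = 187.447 mg/L
Dose 4 (225 mg at t=6 h): 225·exp(−0.03648·9) = 162.028 mg/L
Dose 5 (360 mg at t=8 h): 360·exp(−0.03648·7) = 278.867 mg/L
Dose 6 (385 mg at t=10 h): 385·exp(−0.03648·5) = 320.806 mg/L
Dose 7 (440 mg at t=12 h): 440·exp(−0.03648·3) = 394.386 mg/L
Dose 8 (155 mg at t=14 h): 155·exp(−0.03648·1) = 149.447 mg/L
C(15) = 254.564 + 171.145 + 187.447 + 162.028 + 278.867 + 320.806 + 394.386 + 149.447 = 1918.690 mg/L

1918.690 mg/L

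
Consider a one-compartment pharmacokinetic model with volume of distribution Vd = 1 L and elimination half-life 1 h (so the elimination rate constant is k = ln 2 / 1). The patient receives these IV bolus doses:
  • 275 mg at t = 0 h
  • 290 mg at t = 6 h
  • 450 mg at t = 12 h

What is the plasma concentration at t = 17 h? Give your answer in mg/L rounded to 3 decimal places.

k = ln 2 / 1 = 0.69315 per h
Dose 1 (275 mg at t=0 h): 275·exp(−0.69315·17) = 0.002 mg/L
Dose 2 (290 mg at t=6 h): 290·exp(−0.69315·11) = 0.142 mg/L
Dose 3 (450 mg at t=12 h): 450·exp(−0.69315·5) = 14.062 mg/L
C(17) = 0.002 + 0.142 + 14.062 = 14.206 mg/L

14.206 mg/L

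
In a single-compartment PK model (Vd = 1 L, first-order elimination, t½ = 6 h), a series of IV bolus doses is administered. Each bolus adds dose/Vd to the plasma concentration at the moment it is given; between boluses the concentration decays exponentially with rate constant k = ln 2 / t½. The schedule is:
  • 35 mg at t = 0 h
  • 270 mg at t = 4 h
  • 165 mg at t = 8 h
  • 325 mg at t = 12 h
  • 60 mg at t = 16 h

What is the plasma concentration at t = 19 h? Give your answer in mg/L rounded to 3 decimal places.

285.126 mg/L

k = ln 2 / 6 = 0.11552 per h
Dose 1 (35 mg at t=0 h): 35·exp(−0.11552·19) = 3.898 mg/L
Dose 2 (270 mg at t=4 h): 270·exp(−0.11552·15) = 47.730 mg/L
Dose 3 (165 mg at t=8 h): 165·exp(−0.11552·11) = 46.302 mg/L
Dose 4 (325 mg at t=12 h): 325·exp(−0.11552·7) = 144.771 mg/L
Dose 5 (60 mg at t=16 h): 60·exp(−0.11552·3) = 42.426 mg/L
C(19) = 3.898 + 47.730 + 46.302 + 144.771 + 42.426 = 285.126 mg/L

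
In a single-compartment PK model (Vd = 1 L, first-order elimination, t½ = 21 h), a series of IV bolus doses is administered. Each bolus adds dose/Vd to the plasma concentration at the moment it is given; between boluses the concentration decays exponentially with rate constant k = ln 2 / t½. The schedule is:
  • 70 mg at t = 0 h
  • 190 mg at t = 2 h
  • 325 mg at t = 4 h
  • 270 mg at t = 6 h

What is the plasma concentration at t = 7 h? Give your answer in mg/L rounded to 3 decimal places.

k = ln 2 / 21 = 0.03301 per h
Dose 1 (70 mg at t=0 h): 70·exp(−0.03301·7) = 55.559 mg/L
Dose 2 (190 mg at t=2 h): 190·exp(−0.03301·5) = 161.094 mg/L
Dose 3 (325 mg at t=4 h): 325·exp(−0.03301·3) = 294.360 mg/L
Dose 4 (270 mg at t=6 h): 270·exp(−0.03301·1) = 261.234 mg/L
C(7) = 55.559 + 161.094 + 294.360 + 261.234 = 772.247 mg/L

772.247 mg/L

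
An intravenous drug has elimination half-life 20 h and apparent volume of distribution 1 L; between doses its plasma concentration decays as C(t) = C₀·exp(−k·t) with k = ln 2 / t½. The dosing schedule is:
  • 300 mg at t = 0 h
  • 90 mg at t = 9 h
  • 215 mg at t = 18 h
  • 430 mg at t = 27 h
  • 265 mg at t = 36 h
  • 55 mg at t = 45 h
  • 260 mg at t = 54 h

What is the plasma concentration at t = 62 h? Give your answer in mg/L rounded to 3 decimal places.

k = ln 2 / 20 = 0.03466 per h
Dose 1 (300 mg at t=0 h): 300·exp(−0.03466·62) = 34.989 mg/L
Dose 2 (90 mg at t=9 h): 90·exp(−0.03466·53) = 14.339 mg/L
Dose 3 (215 mg at t=18 h): 215·exp(−0.03466·44) = 46.792 mg/L
Dose 4 (430 mg at t=27 h): 430·exp(−0.03466·35) = 127.840 mg/L
Dose 5 (265 mg at t=36 h): 265·exp(−0.03466·26) = 107.623 mg/L
Dose 6 (55 mg at t=45 h): 55·exp(−0.03466·17) = 30.513 mg/L
Dose 7 (260 mg at t=54 h): 260·exp(−0.03466·8) = 197.043 mg/L
C(62) = 34.989 + 14.339 + 46.792 + 127.840 + 107.623 + 30.513 + 197.043 = 559.139 mg/L

559.139 mg/L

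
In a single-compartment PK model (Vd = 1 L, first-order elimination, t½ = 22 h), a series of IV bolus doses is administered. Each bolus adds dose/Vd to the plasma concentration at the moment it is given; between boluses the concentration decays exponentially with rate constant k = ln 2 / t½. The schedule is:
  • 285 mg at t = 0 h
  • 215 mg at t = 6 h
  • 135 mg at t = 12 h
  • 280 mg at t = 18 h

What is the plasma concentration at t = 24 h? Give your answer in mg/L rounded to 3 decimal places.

580.006 mg/L

k = ln 2 / 22 = 0.03151 per h
Dose 1 (285 mg at t=0 h): 285·exp(−0.03151·24) = 133.798 mg/L
Dose 2 (215 mg at t=6 h): 215·exp(−0.03151·18) = 121.939 mg/L
Dose 3 (135 mg at t=12 h): 135·exp(−0.03151·12) = 92.499 mg/L
Dose 4 (280 mg at t=18 h): 280·exp(−0.03151·6) = 231.771 mg/L
C(24) = 133.798 + 121.939 + 92.499 + 231.771 = 580.006 mg/L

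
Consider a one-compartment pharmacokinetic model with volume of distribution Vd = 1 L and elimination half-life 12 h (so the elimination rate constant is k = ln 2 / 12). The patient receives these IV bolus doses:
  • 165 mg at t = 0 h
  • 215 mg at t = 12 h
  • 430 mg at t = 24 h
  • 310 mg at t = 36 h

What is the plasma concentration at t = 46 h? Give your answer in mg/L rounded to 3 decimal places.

336.388 mg/L

k = ln 2 / 12 = 0.05776 per h
Dose 1 (165 mg at t=0 h): 165·exp(−0.05776·46) = 11.575 mg/L
Dose 2 (215 mg at t=12 h): 215·exp(−0.05776·34) = 30.166 mg/L
Dose 3 (430 mg at t=24 h): 430·exp(−0.05776·22) = 120.665 mg/L
Dose 4 (310 mg at t=36 h): 310·exp(−0.05776·10) = 173.982 mg/L
C(46) = 11.575 + 30.166 + 120.665 + 173.982 = 336.388 mg/L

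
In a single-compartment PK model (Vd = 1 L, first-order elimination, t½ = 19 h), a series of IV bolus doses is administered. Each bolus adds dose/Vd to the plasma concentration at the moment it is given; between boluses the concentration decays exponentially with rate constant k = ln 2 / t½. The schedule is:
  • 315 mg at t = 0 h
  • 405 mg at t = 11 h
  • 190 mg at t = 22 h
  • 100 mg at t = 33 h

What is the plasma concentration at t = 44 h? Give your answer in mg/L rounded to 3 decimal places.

336.876 mg/L

k = ln 2 / 19 = 0.03648 per h
Dose 1 (315 mg at t=0 h): 315·exp(−0.03648·44) = 63.269 mg/L
Dose 2 (405 mg at t=11 h): 405·exp(−0.03648·33) = 121.510 mg/L
Dose 3 (190 mg at t=22 h): 190·exp(−0.03648·22) = 85.152 mg/L
Dose 4 (100 mg at t=33 h): 100·exp(−0.03648·11) = 66.945 mg/L
C(44) = 63.269 + 121.510 + 85.152 + 66.945 = 336.876 mg/L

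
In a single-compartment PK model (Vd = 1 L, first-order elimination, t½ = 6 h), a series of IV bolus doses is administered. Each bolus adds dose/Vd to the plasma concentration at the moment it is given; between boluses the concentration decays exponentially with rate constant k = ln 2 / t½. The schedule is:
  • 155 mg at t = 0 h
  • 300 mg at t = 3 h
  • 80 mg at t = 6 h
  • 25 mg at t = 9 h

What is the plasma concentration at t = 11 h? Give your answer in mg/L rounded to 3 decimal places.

227.291 mg/L

k = ln 2 / 6 = 0.11552 per h
Dose 1 (155 mg at t=0 h): 155·exp(−0.11552·11) = 43.495 mg/L
Dose 2 (300 mg at t=3 h): 300·exp(−0.11552·8) = 119.055 mg/L
Dose 3 (80 mg at t=6 h): 80·exp(−0.11552·5) = 44.898 mg/L
Dose 4 (25 mg at t=9 h): 25·exp(−0.11552·2) = 19.843 mg/L
C(11) = 43.495 + 119.055 + 44.898 + 19.843 = 227.291 mg/L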